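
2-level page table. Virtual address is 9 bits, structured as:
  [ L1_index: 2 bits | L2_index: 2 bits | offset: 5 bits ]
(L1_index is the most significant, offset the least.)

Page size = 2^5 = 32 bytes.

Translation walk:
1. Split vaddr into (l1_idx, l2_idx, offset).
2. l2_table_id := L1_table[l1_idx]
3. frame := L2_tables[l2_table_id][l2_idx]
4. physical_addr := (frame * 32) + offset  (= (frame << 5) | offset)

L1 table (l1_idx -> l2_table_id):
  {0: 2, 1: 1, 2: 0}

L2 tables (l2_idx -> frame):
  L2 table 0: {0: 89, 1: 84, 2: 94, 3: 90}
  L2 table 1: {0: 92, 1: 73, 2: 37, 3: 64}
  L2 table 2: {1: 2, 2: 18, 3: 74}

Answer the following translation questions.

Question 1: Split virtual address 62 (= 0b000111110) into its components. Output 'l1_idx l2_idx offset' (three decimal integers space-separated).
Answer: 0 1 30

Derivation:
vaddr = 62 = 0b000111110
  top 2 bits -> l1_idx = 0
  next 2 bits -> l2_idx = 1
  bottom 5 bits -> offset = 30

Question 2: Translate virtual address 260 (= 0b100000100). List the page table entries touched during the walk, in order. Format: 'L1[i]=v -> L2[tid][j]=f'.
vaddr = 260 = 0b100000100
Split: l1_idx=2, l2_idx=0, offset=4

Answer: L1[2]=0 -> L2[0][0]=89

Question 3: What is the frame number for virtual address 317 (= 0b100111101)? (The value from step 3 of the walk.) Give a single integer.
vaddr = 317: l1_idx=2, l2_idx=1
L1[2] = 0; L2[0][1] = 84

Answer: 84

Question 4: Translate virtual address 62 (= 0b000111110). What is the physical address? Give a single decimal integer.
Answer: 94

Derivation:
vaddr = 62 = 0b000111110
Split: l1_idx=0, l2_idx=1, offset=30
L1[0] = 2
L2[2][1] = 2
paddr = 2 * 32 + 30 = 94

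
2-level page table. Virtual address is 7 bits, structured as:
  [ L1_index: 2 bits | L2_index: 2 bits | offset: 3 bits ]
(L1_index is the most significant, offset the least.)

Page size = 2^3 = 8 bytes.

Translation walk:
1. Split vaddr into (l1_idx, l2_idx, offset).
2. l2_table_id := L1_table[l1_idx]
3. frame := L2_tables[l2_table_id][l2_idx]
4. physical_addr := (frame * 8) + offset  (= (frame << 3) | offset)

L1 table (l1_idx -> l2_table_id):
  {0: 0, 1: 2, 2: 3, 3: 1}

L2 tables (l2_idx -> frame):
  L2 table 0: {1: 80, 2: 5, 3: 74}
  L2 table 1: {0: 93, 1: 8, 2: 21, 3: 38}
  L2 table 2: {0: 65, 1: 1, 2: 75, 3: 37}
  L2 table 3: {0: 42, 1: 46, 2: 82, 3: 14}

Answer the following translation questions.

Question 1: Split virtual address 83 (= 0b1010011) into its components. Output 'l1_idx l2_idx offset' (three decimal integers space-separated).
Answer: 2 2 3

Derivation:
vaddr = 83 = 0b1010011
  top 2 bits -> l1_idx = 2
  next 2 bits -> l2_idx = 2
  bottom 3 bits -> offset = 3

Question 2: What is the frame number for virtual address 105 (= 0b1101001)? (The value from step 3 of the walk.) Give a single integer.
vaddr = 105: l1_idx=3, l2_idx=1
L1[3] = 1; L2[1][1] = 8

Answer: 8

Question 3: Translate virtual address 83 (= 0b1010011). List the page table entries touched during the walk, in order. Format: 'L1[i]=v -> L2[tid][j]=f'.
Answer: L1[2]=3 -> L2[3][2]=82

Derivation:
vaddr = 83 = 0b1010011
Split: l1_idx=2, l2_idx=2, offset=3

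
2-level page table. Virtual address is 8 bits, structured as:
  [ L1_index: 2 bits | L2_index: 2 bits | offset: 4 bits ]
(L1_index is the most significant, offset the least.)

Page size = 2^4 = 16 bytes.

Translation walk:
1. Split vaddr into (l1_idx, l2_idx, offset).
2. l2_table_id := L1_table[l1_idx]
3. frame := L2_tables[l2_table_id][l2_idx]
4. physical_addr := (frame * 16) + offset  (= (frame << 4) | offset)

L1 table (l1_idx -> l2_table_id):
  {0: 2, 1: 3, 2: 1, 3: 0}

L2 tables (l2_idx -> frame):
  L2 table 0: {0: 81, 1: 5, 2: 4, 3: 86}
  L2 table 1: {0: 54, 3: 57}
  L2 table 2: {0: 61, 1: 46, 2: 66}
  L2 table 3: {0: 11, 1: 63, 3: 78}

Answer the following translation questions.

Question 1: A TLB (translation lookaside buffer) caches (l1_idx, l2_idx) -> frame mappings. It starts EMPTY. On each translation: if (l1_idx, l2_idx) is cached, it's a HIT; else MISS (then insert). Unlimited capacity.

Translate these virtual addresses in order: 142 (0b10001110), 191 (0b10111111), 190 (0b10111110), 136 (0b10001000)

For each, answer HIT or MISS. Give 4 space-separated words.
vaddr=142: (2,0) not in TLB -> MISS, insert
vaddr=191: (2,3) not in TLB -> MISS, insert
vaddr=190: (2,3) in TLB -> HIT
vaddr=136: (2,0) in TLB -> HIT

Answer: MISS MISS HIT HIT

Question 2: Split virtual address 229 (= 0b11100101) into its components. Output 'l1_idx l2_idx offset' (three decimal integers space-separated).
Answer: 3 2 5

Derivation:
vaddr = 229 = 0b11100101
  top 2 bits -> l1_idx = 3
  next 2 bits -> l2_idx = 2
  bottom 4 bits -> offset = 5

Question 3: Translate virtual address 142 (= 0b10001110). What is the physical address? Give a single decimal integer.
Answer: 878

Derivation:
vaddr = 142 = 0b10001110
Split: l1_idx=2, l2_idx=0, offset=14
L1[2] = 1
L2[1][0] = 54
paddr = 54 * 16 + 14 = 878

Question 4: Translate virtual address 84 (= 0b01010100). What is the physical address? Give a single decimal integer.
Answer: 1012

Derivation:
vaddr = 84 = 0b01010100
Split: l1_idx=1, l2_idx=1, offset=4
L1[1] = 3
L2[3][1] = 63
paddr = 63 * 16 + 4 = 1012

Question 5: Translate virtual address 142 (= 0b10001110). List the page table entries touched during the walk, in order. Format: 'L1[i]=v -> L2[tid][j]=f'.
Answer: L1[2]=1 -> L2[1][0]=54

Derivation:
vaddr = 142 = 0b10001110
Split: l1_idx=2, l2_idx=0, offset=14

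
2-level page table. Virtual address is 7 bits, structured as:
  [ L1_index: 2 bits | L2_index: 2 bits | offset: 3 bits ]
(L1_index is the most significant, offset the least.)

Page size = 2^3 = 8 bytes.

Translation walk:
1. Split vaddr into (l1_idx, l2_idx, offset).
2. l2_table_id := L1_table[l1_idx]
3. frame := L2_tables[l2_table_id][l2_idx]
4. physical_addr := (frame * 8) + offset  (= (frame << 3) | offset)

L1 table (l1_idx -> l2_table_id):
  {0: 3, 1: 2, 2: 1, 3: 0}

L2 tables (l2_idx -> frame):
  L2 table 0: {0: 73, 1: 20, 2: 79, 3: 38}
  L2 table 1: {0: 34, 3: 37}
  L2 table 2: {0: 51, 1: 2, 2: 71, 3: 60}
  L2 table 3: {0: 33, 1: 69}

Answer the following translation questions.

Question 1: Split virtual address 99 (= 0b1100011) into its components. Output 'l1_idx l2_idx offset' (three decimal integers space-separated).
Answer: 3 0 3

Derivation:
vaddr = 99 = 0b1100011
  top 2 bits -> l1_idx = 3
  next 2 bits -> l2_idx = 0
  bottom 3 bits -> offset = 3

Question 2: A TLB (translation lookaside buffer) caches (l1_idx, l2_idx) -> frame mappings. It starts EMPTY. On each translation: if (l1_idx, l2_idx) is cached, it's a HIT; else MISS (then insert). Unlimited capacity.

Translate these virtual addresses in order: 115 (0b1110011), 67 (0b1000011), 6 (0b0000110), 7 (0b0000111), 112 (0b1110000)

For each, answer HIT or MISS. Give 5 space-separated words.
Answer: MISS MISS MISS HIT HIT

Derivation:
vaddr=115: (3,2) not in TLB -> MISS, insert
vaddr=67: (2,0) not in TLB -> MISS, insert
vaddr=6: (0,0) not in TLB -> MISS, insert
vaddr=7: (0,0) in TLB -> HIT
vaddr=112: (3,2) in TLB -> HIT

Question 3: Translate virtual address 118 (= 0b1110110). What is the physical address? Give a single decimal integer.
vaddr = 118 = 0b1110110
Split: l1_idx=3, l2_idx=2, offset=6
L1[3] = 0
L2[0][2] = 79
paddr = 79 * 8 + 6 = 638

Answer: 638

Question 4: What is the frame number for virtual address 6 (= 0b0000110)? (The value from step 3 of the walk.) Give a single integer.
vaddr = 6: l1_idx=0, l2_idx=0
L1[0] = 3; L2[3][0] = 33

Answer: 33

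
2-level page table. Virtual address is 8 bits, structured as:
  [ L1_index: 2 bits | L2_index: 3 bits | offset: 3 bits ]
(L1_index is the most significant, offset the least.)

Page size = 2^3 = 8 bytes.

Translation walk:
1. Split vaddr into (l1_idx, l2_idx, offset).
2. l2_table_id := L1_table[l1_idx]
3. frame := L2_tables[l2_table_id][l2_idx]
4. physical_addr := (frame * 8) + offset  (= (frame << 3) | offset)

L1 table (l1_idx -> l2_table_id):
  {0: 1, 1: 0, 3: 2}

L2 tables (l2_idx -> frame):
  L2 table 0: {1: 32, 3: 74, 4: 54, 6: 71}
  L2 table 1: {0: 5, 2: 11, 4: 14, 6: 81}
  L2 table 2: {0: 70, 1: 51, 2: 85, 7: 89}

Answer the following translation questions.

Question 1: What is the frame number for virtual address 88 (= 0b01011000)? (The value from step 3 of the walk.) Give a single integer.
vaddr = 88: l1_idx=1, l2_idx=3
L1[1] = 0; L2[0][3] = 74

Answer: 74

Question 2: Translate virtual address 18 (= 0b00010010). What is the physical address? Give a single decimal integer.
Answer: 90

Derivation:
vaddr = 18 = 0b00010010
Split: l1_idx=0, l2_idx=2, offset=2
L1[0] = 1
L2[1][2] = 11
paddr = 11 * 8 + 2 = 90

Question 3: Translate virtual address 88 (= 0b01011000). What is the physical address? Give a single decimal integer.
Answer: 592

Derivation:
vaddr = 88 = 0b01011000
Split: l1_idx=1, l2_idx=3, offset=0
L1[1] = 0
L2[0][3] = 74
paddr = 74 * 8 + 0 = 592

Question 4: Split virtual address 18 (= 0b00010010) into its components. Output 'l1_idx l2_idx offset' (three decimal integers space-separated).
vaddr = 18 = 0b00010010
  top 2 bits -> l1_idx = 0
  next 3 bits -> l2_idx = 2
  bottom 3 bits -> offset = 2

Answer: 0 2 2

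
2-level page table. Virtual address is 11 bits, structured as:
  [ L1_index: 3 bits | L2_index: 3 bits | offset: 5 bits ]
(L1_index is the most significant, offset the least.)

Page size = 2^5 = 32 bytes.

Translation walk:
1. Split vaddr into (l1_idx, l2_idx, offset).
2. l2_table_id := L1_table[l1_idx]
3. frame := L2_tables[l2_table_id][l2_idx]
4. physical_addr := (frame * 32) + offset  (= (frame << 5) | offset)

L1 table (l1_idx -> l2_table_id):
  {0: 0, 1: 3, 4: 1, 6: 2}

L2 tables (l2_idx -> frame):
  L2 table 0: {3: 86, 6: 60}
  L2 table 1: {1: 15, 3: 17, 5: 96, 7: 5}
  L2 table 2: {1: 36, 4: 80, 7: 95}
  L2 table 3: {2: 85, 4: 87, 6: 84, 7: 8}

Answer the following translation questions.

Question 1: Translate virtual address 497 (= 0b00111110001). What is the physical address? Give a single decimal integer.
vaddr = 497 = 0b00111110001
Split: l1_idx=1, l2_idx=7, offset=17
L1[1] = 3
L2[3][7] = 8
paddr = 8 * 32 + 17 = 273

Answer: 273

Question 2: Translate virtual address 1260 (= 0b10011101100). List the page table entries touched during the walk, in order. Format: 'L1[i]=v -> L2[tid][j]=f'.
Answer: L1[4]=1 -> L2[1][7]=5

Derivation:
vaddr = 1260 = 0b10011101100
Split: l1_idx=4, l2_idx=7, offset=12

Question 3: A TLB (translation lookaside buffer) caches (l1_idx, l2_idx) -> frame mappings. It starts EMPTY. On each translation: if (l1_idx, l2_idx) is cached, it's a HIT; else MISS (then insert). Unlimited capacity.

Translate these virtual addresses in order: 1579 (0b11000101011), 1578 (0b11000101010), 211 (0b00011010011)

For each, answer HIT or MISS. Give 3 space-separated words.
Answer: MISS HIT MISS

Derivation:
vaddr=1579: (6,1) not in TLB -> MISS, insert
vaddr=1578: (6,1) in TLB -> HIT
vaddr=211: (0,6) not in TLB -> MISS, insert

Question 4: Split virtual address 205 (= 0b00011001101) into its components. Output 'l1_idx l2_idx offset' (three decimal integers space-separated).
vaddr = 205 = 0b00011001101
  top 3 bits -> l1_idx = 0
  next 3 bits -> l2_idx = 6
  bottom 5 bits -> offset = 13

Answer: 0 6 13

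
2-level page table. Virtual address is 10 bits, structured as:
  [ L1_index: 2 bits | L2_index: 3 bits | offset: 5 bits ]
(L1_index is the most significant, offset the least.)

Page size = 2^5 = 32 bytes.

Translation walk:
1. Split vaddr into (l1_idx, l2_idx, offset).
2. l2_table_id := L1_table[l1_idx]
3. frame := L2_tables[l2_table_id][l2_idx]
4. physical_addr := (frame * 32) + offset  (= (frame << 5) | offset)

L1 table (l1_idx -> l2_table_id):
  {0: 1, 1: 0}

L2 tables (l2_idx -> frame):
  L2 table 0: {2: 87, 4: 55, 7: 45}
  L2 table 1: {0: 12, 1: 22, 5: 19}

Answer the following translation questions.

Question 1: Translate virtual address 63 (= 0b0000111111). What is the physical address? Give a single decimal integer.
vaddr = 63 = 0b0000111111
Split: l1_idx=0, l2_idx=1, offset=31
L1[0] = 1
L2[1][1] = 22
paddr = 22 * 32 + 31 = 735

Answer: 735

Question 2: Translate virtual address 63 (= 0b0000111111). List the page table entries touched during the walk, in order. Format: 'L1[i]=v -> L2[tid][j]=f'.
Answer: L1[0]=1 -> L2[1][1]=22

Derivation:
vaddr = 63 = 0b0000111111
Split: l1_idx=0, l2_idx=1, offset=31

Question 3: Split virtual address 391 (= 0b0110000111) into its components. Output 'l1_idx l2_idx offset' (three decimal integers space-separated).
Answer: 1 4 7

Derivation:
vaddr = 391 = 0b0110000111
  top 2 bits -> l1_idx = 1
  next 3 bits -> l2_idx = 4
  bottom 5 bits -> offset = 7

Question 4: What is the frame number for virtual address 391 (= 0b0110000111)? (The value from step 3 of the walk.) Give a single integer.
Answer: 55

Derivation:
vaddr = 391: l1_idx=1, l2_idx=4
L1[1] = 0; L2[0][4] = 55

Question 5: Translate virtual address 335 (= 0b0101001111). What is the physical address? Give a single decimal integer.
vaddr = 335 = 0b0101001111
Split: l1_idx=1, l2_idx=2, offset=15
L1[1] = 0
L2[0][2] = 87
paddr = 87 * 32 + 15 = 2799

Answer: 2799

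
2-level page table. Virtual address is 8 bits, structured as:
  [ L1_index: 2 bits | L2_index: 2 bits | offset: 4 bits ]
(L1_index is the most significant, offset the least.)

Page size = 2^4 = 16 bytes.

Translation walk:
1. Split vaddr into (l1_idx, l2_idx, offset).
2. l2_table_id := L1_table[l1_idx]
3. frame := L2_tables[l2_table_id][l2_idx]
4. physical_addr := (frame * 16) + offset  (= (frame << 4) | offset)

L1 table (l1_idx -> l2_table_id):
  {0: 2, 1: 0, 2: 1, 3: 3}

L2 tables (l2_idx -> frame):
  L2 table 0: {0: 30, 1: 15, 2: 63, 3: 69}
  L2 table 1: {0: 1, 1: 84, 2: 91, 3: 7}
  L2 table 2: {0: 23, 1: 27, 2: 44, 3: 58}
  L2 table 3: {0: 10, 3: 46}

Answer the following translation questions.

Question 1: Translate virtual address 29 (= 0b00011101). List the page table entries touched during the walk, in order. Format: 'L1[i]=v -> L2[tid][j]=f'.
vaddr = 29 = 0b00011101
Split: l1_idx=0, l2_idx=1, offset=13

Answer: L1[0]=2 -> L2[2][1]=27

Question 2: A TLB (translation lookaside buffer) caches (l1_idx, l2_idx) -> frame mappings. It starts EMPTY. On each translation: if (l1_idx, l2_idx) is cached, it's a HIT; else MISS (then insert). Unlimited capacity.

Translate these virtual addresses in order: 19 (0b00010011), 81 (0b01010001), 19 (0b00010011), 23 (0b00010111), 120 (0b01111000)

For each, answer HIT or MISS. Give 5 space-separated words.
vaddr=19: (0,1) not in TLB -> MISS, insert
vaddr=81: (1,1) not in TLB -> MISS, insert
vaddr=19: (0,1) in TLB -> HIT
vaddr=23: (0,1) in TLB -> HIT
vaddr=120: (1,3) not in TLB -> MISS, insert

Answer: MISS MISS HIT HIT MISS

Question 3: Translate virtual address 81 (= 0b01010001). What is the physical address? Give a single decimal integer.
vaddr = 81 = 0b01010001
Split: l1_idx=1, l2_idx=1, offset=1
L1[1] = 0
L2[0][1] = 15
paddr = 15 * 16 + 1 = 241

Answer: 241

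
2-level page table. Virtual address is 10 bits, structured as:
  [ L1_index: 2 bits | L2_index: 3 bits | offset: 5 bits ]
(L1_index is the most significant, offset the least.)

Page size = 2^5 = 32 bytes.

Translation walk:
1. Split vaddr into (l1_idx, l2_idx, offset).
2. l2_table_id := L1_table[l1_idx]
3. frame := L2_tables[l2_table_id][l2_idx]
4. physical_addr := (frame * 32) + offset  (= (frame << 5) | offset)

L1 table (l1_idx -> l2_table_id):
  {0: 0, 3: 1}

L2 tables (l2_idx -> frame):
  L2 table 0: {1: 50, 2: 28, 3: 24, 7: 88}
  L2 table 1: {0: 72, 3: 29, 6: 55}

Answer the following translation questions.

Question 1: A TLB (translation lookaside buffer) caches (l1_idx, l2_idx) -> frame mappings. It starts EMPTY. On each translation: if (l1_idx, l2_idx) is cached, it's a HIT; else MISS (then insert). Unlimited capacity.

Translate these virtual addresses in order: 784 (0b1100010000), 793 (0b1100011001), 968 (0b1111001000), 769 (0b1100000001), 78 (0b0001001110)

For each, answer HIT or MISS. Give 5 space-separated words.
Answer: MISS HIT MISS HIT MISS

Derivation:
vaddr=784: (3,0) not in TLB -> MISS, insert
vaddr=793: (3,0) in TLB -> HIT
vaddr=968: (3,6) not in TLB -> MISS, insert
vaddr=769: (3,0) in TLB -> HIT
vaddr=78: (0,2) not in TLB -> MISS, insert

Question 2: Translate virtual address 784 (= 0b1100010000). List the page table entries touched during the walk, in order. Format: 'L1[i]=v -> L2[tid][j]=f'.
Answer: L1[3]=1 -> L2[1][0]=72

Derivation:
vaddr = 784 = 0b1100010000
Split: l1_idx=3, l2_idx=0, offset=16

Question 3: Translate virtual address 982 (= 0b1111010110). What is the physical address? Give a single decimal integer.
Answer: 1782

Derivation:
vaddr = 982 = 0b1111010110
Split: l1_idx=3, l2_idx=6, offset=22
L1[3] = 1
L2[1][6] = 55
paddr = 55 * 32 + 22 = 1782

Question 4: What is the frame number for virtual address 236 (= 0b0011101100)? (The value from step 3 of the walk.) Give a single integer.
Answer: 88

Derivation:
vaddr = 236: l1_idx=0, l2_idx=7
L1[0] = 0; L2[0][7] = 88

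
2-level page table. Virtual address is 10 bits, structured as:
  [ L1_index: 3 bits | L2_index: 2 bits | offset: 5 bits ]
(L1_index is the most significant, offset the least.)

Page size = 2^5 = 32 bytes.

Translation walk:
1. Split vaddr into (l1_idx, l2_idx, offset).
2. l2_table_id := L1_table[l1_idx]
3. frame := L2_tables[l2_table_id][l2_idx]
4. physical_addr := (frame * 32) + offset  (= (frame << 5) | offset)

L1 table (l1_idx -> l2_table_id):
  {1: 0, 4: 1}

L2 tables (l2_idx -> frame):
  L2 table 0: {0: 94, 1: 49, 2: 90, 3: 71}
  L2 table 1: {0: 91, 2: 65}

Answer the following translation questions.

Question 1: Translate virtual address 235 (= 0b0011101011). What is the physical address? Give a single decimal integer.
vaddr = 235 = 0b0011101011
Split: l1_idx=1, l2_idx=3, offset=11
L1[1] = 0
L2[0][3] = 71
paddr = 71 * 32 + 11 = 2283

Answer: 2283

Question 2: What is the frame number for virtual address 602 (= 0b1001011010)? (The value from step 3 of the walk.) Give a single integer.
vaddr = 602: l1_idx=4, l2_idx=2
L1[4] = 1; L2[1][2] = 65

Answer: 65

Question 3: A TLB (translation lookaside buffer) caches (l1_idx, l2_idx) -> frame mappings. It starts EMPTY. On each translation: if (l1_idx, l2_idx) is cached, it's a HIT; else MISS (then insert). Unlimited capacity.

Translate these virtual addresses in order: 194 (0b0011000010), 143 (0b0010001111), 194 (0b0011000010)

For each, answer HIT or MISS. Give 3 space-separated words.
Answer: MISS MISS HIT

Derivation:
vaddr=194: (1,2) not in TLB -> MISS, insert
vaddr=143: (1,0) not in TLB -> MISS, insert
vaddr=194: (1,2) in TLB -> HIT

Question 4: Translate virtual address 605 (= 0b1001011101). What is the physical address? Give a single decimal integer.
Answer: 2109

Derivation:
vaddr = 605 = 0b1001011101
Split: l1_idx=4, l2_idx=2, offset=29
L1[4] = 1
L2[1][2] = 65
paddr = 65 * 32 + 29 = 2109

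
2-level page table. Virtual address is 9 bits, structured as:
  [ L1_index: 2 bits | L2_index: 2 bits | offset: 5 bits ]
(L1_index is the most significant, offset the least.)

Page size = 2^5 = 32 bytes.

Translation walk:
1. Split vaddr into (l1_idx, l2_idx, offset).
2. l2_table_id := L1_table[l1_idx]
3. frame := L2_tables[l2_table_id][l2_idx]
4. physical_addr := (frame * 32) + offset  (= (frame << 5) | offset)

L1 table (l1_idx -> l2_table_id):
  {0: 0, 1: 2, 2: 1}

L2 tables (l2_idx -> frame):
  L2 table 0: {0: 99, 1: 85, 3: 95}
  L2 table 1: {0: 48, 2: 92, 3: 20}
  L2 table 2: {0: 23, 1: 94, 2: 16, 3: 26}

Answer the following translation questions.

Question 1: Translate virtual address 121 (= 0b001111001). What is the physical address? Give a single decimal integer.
Answer: 3065

Derivation:
vaddr = 121 = 0b001111001
Split: l1_idx=0, l2_idx=3, offset=25
L1[0] = 0
L2[0][3] = 95
paddr = 95 * 32 + 25 = 3065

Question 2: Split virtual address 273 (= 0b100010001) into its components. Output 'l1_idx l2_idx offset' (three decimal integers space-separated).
Answer: 2 0 17

Derivation:
vaddr = 273 = 0b100010001
  top 2 bits -> l1_idx = 2
  next 2 bits -> l2_idx = 0
  bottom 5 bits -> offset = 17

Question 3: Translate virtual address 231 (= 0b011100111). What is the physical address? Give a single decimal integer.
vaddr = 231 = 0b011100111
Split: l1_idx=1, l2_idx=3, offset=7
L1[1] = 2
L2[2][3] = 26
paddr = 26 * 32 + 7 = 839

Answer: 839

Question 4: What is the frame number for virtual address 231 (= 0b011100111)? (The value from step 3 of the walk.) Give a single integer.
Answer: 26

Derivation:
vaddr = 231: l1_idx=1, l2_idx=3
L1[1] = 2; L2[2][3] = 26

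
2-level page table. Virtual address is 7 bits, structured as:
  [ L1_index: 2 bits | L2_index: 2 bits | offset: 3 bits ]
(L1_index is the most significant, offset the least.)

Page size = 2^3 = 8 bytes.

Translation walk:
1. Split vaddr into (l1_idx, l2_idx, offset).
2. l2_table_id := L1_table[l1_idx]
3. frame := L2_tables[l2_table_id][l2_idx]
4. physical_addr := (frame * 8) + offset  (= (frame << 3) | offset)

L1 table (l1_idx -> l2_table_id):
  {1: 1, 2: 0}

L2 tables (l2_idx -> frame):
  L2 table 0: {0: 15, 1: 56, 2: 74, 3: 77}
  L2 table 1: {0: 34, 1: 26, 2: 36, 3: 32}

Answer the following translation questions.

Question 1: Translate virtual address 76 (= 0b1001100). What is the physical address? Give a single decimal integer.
Answer: 452

Derivation:
vaddr = 76 = 0b1001100
Split: l1_idx=2, l2_idx=1, offset=4
L1[2] = 0
L2[0][1] = 56
paddr = 56 * 8 + 4 = 452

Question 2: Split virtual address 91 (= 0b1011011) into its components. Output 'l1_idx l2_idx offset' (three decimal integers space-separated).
vaddr = 91 = 0b1011011
  top 2 bits -> l1_idx = 2
  next 2 bits -> l2_idx = 3
  bottom 3 bits -> offset = 3

Answer: 2 3 3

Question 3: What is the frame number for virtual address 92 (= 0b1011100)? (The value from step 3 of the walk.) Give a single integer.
Answer: 77

Derivation:
vaddr = 92: l1_idx=2, l2_idx=3
L1[2] = 0; L2[0][3] = 77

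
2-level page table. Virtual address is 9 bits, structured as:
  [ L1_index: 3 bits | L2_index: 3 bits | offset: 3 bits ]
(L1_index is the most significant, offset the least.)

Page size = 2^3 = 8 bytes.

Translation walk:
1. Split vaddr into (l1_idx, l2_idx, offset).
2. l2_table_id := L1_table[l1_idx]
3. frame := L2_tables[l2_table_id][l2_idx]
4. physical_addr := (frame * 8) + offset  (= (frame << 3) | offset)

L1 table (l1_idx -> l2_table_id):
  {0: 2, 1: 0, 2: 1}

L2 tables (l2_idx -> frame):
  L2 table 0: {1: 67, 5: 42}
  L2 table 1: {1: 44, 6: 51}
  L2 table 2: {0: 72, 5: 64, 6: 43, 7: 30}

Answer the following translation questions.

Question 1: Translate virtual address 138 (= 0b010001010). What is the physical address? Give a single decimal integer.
vaddr = 138 = 0b010001010
Split: l1_idx=2, l2_idx=1, offset=2
L1[2] = 1
L2[1][1] = 44
paddr = 44 * 8 + 2 = 354

Answer: 354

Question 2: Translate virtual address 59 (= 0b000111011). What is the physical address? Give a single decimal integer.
Answer: 243

Derivation:
vaddr = 59 = 0b000111011
Split: l1_idx=0, l2_idx=7, offset=3
L1[0] = 2
L2[2][7] = 30
paddr = 30 * 8 + 3 = 243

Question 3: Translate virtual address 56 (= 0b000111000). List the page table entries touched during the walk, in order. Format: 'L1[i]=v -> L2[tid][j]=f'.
vaddr = 56 = 0b000111000
Split: l1_idx=0, l2_idx=7, offset=0

Answer: L1[0]=2 -> L2[2][7]=30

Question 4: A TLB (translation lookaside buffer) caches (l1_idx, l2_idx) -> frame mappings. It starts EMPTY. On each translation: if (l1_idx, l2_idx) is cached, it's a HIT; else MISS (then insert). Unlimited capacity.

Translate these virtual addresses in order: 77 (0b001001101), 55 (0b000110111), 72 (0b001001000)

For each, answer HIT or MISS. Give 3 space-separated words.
vaddr=77: (1,1) not in TLB -> MISS, insert
vaddr=55: (0,6) not in TLB -> MISS, insert
vaddr=72: (1,1) in TLB -> HIT

Answer: MISS MISS HIT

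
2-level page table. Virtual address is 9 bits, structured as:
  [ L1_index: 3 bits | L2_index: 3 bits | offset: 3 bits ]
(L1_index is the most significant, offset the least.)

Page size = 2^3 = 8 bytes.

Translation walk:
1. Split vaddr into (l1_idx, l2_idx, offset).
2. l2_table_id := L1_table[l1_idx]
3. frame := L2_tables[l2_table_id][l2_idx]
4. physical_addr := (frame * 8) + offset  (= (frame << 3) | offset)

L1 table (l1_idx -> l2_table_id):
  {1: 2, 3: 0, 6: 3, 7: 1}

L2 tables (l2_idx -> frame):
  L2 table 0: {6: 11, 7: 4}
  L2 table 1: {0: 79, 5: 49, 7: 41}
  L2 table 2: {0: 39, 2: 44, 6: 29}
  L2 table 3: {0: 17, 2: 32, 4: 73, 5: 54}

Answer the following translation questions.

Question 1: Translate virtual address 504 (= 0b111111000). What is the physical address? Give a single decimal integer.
Answer: 328

Derivation:
vaddr = 504 = 0b111111000
Split: l1_idx=7, l2_idx=7, offset=0
L1[7] = 1
L2[1][7] = 41
paddr = 41 * 8 + 0 = 328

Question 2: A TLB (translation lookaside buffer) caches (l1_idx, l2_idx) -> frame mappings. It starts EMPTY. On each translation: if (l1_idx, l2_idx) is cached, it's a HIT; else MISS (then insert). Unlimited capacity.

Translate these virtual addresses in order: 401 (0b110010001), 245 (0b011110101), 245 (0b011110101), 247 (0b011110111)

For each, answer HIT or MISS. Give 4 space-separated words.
vaddr=401: (6,2) not in TLB -> MISS, insert
vaddr=245: (3,6) not in TLB -> MISS, insert
vaddr=245: (3,6) in TLB -> HIT
vaddr=247: (3,6) in TLB -> HIT

Answer: MISS MISS HIT HIT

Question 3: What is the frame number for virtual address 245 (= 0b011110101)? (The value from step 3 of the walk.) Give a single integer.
Answer: 11

Derivation:
vaddr = 245: l1_idx=3, l2_idx=6
L1[3] = 0; L2[0][6] = 11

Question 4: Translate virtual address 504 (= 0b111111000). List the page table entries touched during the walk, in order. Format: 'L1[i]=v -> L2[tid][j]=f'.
Answer: L1[7]=1 -> L2[1][7]=41

Derivation:
vaddr = 504 = 0b111111000
Split: l1_idx=7, l2_idx=7, offset=0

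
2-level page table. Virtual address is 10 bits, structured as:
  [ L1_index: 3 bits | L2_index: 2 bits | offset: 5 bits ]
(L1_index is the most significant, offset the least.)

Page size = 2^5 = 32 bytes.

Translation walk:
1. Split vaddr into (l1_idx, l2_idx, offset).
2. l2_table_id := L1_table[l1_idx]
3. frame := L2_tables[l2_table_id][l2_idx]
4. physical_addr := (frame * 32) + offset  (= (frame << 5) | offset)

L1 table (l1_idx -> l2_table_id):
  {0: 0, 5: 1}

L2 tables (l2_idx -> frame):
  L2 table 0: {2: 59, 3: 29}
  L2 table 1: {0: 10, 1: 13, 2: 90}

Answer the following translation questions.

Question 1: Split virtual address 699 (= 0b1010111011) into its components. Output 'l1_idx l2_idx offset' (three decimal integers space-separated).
vaddr = 699 = 0b1010111011
  top 3 bits -> l1_idx = 5
  next 2 bits -> l2_idx = 1
  bottom 5 bits -> offset = 27

Answer: 5 1 27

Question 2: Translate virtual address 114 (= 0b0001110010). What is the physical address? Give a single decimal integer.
vaddr = 114 = 0b0001110010
Split: l1_idx=0, l2_idx=3, offset=18
L1[0] = 0
L2[0][3] = 29
paddr = 29 * 32 + 18 = 946

Answer: 946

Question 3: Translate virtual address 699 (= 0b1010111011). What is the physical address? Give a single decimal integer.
vaddr = 699 = 0b1010111011
Split: l1_idx=5, l2_idx=1, offset=27
L1[5] = 1
L2[1][1] = 13
paddr = 13 * 32 + 27 = 443

Answer: 443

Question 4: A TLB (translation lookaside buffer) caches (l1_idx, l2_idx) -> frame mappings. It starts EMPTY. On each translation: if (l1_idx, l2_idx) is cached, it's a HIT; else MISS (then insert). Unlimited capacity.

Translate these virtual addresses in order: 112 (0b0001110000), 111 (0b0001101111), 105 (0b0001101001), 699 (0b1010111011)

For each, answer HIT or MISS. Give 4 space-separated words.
vaddr=112: (0,3) not in TLB -> MISS, insert
vaddr=111: (0,3) in TLB -> HIT
vaddr=105: (0,3) in TLB -> HIT
vaddr=699: (5,1) not in TLB -> MISS, insert

Answer: MISS HIT HIT MISS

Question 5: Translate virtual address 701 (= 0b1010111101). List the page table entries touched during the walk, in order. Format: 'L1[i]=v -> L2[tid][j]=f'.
vaddr = 701 = 0b1010111101
Split: l1_idx=5, l2_idx=1, offset=29

Answer: L1[5]=1 -> L2[1][1]=13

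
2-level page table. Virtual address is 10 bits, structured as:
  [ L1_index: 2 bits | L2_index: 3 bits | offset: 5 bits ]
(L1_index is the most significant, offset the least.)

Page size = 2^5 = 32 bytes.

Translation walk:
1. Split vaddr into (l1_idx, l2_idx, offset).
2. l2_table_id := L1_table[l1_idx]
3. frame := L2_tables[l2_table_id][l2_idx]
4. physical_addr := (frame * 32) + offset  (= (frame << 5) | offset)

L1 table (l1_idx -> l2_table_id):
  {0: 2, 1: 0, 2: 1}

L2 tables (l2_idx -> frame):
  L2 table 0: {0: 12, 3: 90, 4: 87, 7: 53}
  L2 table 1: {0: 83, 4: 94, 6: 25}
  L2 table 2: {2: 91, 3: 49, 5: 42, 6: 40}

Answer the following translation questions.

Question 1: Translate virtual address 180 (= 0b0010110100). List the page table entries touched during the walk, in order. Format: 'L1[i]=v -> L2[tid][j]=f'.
vaddr = 180 = 0b0010110100
Split: l1_idx=0, l2_idx=5, offset=20

Answer: L1[0]=2 -> L2[2][5]=42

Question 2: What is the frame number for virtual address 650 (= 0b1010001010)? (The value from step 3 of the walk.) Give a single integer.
vaddr = 650: l1_idx=2, l2_idx=4
L1[2] = 1; L2[1][4] = 94

Answer: 94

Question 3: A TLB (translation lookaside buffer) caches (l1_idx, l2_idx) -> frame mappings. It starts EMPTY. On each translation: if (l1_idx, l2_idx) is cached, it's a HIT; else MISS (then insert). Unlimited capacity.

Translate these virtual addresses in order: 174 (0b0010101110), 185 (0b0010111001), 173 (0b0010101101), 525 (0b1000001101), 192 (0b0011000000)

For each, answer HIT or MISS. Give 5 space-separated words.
vaddr=174: (0,5) not in TLB -> MISS, insert
vaddr=185: (0,5) in TLB -> HIT
vaddr=173: (0,5) in TLB -> HIT
vaddr=525: (2,0) not in TLB -> MISS, insert
vaddr=192: (0,6) not in TLB -> MISS, insert

Answer: MISS HIT HIT MISS MISS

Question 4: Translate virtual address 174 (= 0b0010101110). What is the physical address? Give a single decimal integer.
vaddr = 174 = 0b0010101110
Split: l1_idx=0, l2_idx=5, offset=14
L1[0] = 2
L2[2][5] = 42
paddr = 42 * 32 + 14 = 1358

Answer: 1358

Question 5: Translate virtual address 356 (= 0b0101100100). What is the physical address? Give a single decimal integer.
vaddr = 356 = 0b0101100100
Split: l1_idx=1, l2_idx=3, offset=4
L1[1] = 0
L2[0][3] = 90
paddr = 90 * 32 + 4 = 2884

Answer: 2884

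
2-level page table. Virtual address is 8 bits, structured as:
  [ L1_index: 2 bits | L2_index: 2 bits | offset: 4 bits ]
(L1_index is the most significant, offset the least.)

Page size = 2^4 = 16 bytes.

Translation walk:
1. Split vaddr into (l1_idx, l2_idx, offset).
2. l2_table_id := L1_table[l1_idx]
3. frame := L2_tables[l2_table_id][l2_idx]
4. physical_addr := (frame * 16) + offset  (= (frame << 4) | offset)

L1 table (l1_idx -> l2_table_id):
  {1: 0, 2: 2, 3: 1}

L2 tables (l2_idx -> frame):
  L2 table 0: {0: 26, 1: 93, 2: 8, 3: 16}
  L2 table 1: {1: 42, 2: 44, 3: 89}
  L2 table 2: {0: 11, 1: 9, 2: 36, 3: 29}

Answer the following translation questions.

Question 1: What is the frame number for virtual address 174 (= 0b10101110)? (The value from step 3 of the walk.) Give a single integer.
Answer: 36

Derivation:
vaddr = 174: l1_idx=2, l2_idx=2
L1[2] = 2; L2[2][2] = 36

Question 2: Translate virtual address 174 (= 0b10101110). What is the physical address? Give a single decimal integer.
Answer: 590

Derivation:
vaddr = 174 = 0b10101110
Split: l1_idx=2, l2_idx=2, offset=14
L1[2] = 2
L2[2][2] = 36
paddr = 36 * 16 + 14 = 590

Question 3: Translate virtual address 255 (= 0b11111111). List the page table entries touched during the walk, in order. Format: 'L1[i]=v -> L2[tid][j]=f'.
Answer: L1[3]=1 -> L2[1][3]=89

Derivation:
vaddr = 255 = 0b11111111
Split: l1_idx=3, l2_idx=3, offset=15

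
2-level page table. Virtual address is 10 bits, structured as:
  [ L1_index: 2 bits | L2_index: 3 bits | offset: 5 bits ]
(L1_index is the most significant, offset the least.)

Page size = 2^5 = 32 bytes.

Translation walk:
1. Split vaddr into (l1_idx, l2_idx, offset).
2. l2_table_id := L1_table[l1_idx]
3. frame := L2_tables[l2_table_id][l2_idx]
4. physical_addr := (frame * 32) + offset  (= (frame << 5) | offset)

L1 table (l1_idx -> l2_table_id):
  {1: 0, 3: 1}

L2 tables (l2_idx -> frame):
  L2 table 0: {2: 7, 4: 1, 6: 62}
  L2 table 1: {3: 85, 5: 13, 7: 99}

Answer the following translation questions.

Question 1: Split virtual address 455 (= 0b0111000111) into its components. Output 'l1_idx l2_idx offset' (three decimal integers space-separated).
vaddr = 455 = 0b0111000111
  top 2 bits -> l1_idx = 1
  next 3 bits -> l2_idx = 6
  bottom 5 bits -> offset = 7

Answer: 1 6 7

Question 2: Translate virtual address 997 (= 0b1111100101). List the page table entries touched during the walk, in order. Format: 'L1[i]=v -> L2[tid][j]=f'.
vaddr = 997 = 0b1111100101
Split: l1_idx=3, l2_idx=7, offset=5

Answer: L1[3]=1 -> L2[1][7]=99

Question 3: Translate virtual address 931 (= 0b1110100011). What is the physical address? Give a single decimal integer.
Answer: 419

Derivation:
vaddr = 931 = 0b1110100011
Split: l1_idx=3, l2_idx=5, offset=3
L1[3] = 1
L2[1][5] = 13
paddr = 13 * 32 + 3 = 419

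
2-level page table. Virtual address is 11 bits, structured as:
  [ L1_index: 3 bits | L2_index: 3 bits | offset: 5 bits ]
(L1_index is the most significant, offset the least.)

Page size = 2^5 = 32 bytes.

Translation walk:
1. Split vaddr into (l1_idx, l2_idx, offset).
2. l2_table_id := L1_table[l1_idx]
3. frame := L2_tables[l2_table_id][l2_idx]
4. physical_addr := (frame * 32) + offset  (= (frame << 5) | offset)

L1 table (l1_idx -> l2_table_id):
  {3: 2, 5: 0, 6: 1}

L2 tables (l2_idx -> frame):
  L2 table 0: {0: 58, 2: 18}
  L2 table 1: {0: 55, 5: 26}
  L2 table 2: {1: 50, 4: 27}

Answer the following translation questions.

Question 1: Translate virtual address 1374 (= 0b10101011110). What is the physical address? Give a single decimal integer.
vaddr = 1374 = 0b10101011110
Split: l1_idx=5, l2_idx=2, offset=30
L1[5] = 0
L2[0][2] = 18
paddr = 18 * 32 + 30 = 606

Answer: 606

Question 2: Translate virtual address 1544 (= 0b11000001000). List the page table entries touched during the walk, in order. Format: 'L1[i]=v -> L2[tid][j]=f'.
Answer: L1[6]=1 -> L2[1][0]=55

Derivation:
vaddr = 1544 = 0b11000001000
Split: l1_idx=6, l2_idx=0, offset=8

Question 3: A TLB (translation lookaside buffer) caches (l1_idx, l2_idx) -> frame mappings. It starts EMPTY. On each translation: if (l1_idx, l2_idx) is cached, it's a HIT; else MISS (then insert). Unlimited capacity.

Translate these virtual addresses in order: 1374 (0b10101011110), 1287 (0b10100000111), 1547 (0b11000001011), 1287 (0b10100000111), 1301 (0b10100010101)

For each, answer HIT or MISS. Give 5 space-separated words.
vaddr=1374: (5,2) not in TLB -> MISS, insert
vaddr=1287: (5,0) not in TLB -> MISS, insert
vaddr=1547: (6,0) not in TLB -> MISS, insert
vaddr=1287: (5,0) in TLB -> HIT
vaddr=1301: (5,0) in TLB -> HIT

Answer: MISS MISS MISS HIT HIT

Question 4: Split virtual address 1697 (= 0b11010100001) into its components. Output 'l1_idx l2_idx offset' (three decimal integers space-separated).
Answer: 6 5 1

Derivation:
vaddr = 1697 = 0b11010100001
  top 3 bits -> l1_idx = 6
  next 3 bits -> l2_idx = 5
  bottom 5 bits -> offset = 1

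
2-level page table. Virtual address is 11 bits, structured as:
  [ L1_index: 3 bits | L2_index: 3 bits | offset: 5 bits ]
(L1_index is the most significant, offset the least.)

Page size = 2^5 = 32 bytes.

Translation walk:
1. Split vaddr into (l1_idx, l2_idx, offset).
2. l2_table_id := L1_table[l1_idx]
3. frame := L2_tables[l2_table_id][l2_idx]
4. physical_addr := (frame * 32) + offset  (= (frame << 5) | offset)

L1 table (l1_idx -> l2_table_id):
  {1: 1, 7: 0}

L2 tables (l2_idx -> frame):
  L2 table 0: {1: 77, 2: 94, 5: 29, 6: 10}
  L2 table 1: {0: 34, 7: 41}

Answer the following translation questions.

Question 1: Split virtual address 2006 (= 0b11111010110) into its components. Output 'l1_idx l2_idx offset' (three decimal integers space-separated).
vaddr = 2006 = 0b11111010110
  top 3 bits -> l1_idx = 7
  next 3 bits -> l2_idx = 6
  bottom 5 bits -> offset = 22

Answer: 7 6 22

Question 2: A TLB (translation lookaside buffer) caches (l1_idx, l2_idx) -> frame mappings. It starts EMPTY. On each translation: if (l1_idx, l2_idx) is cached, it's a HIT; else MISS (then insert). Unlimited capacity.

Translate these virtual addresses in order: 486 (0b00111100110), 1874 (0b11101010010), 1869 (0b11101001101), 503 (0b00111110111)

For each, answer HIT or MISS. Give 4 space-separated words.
vaddr=486: (1,7) not in TLB -> MISS, insert
vaddr=1874: (7,2) not in TLB -> MISS, insert
vaddr=1869: (7,2) in TLB -> HIT
vaddr=503: (1,7) in TLB -> HIT

Answer: MISS MISS HIT HIT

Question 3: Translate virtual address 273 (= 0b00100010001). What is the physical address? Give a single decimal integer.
vaddr = 273 = 0b00100010001
Split: l1_idx=1, l2_idx=0, offset=17
L1[1] = 1
L2[1][0] = 34
paddr = 34 * 32 + 17 = 1105

Answer: 1105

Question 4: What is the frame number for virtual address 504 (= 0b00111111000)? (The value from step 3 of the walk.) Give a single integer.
Answer: 41

Derivation:
vaddr = 504: l1_idx=1, l2_idx=7
L1[1] = 1; L2[1][7] = 41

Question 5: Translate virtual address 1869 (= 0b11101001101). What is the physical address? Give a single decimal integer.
vaddr = 1869 = 0b11101001101
Split: l1_idx=7, l2_idx=2, offset=13
L1[7] = 0
L2[0][2] = 94
paddr = 94 * 32 + 13 = 3021

Answer: 3021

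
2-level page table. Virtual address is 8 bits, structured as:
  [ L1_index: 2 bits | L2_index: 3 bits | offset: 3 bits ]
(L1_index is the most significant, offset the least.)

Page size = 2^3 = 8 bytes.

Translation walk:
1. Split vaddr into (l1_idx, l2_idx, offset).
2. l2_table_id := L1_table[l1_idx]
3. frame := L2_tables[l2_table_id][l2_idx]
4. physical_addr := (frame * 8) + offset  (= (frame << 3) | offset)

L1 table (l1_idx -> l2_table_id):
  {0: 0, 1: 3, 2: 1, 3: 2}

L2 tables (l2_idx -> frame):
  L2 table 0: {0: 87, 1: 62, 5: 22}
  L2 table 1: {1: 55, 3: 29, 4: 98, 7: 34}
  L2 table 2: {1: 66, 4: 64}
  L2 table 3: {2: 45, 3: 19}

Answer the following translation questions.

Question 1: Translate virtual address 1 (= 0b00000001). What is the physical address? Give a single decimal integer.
Answer: 697

Derivation:
vaddr = 1 = 0b00000001
Split: l1_idx=0, l2_idx=0, offset=1
L1[0] = 0
L2[0][0] = 87
paddr = 87 * 8 + 1 = 697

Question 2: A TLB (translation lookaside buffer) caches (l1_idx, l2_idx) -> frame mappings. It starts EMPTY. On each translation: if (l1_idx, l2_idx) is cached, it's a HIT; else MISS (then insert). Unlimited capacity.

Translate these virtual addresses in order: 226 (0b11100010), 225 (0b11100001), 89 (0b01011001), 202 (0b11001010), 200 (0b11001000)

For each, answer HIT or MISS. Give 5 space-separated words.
vaddr=226: (3,4) not in TLB -> MISS, insert
vaddr=225: (3,4) in TLB -> HIT
vaddr=89: (1,3) not in TLB -> MISS, insert
vaddr=202: (3,1) not in TLB -> MISS, insert
vaddr=200: (3,1) in TLB -> HIT

Answer: MISS HIT MISS MISS HIT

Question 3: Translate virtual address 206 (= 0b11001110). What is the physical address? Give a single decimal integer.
Answer: 534

Derivation:
vaddr = 206 = 0b11001110
Split: l1_idx=3, l2_idx=1, offset=6
L1[3] = 2
L2[2][1] = 66
paddr = 66 * 8 + 6 = 534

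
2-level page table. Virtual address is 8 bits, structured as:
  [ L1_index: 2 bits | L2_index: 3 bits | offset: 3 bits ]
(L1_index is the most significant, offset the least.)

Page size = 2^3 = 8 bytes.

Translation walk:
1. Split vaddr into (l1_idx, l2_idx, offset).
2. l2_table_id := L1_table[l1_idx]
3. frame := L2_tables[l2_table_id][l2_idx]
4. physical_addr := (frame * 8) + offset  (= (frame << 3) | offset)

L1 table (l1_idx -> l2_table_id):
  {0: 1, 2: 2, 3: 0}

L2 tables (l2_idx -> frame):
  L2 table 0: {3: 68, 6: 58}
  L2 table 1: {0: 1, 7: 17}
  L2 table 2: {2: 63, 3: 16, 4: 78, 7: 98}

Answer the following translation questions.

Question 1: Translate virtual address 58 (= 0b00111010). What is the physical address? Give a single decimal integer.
Answer: 138

Derivation:
vaddr = 58 = 0b00111010
Split: l1_idx=0, l2_idx=7, offset=2
L1[0] = 1
L2[1][7] = 17
paddr = 17 * 8 + 2 = 138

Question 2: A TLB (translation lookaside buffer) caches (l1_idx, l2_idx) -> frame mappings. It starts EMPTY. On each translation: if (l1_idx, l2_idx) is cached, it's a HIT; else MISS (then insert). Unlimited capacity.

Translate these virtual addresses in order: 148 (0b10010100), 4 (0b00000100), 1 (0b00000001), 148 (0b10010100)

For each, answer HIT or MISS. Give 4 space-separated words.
vaddr=148: (2,2) not in TLB -> MISS, insert
vaddr=4: (0,0) not in TLB -> MISS, insert
vaddr=1: (0,0) in TLB -> HIT
vaddr=148: (2,2) in TLB -> HIT

Answer: MISS MISS HIT HIT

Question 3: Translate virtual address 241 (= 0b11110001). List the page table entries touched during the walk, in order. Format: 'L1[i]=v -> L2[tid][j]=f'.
Answer: L1[3]=0 -> L2[0][6]=58

Derivation:
vaddr = 241 = 0b11110001
Split: l1_idx=3, l2_idx=6, offset=1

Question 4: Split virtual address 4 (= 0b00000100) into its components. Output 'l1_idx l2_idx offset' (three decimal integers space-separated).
vaddr = 4 = 0b00000100
  top 2 bits -> l1_idx = 0
  next 3 bits -> l2_idx = 0
  bottom 3 bits -> offset = 4

Answer: 0 0 4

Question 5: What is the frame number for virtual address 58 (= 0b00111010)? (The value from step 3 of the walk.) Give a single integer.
vaddr = 58: l1_idx=0, l2_idx=7
L1[0] = 1; L2[1][7] = 17

Answer: 17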